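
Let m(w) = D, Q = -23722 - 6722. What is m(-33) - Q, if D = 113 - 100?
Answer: 30457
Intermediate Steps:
D = 13
Q = -30444
m(w) = 13
m(-33) - Q = 13 - 1*(-30444) = 13 + 30444 = 30457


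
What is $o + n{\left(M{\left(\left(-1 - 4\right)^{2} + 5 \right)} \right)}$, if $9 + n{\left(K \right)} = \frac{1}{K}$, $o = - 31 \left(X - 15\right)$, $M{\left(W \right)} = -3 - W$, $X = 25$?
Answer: $- \frac{10528}{33} \approx -319.03$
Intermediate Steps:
$o = -310$ ($o = - 31 \left(25 - 15\right) = \left(-31\right) 10 = -310$)
$n{\left(K \right)} = -9 + \frac{1}{K}$
$o + n{\left(M{\left(\left(-1 - 4\right)^{2} + 5 \right)} \right)} = -310 - \left(9 - \frac{1}{-3 - \left(\left(-1 - 4\right)^{2} + 5\right)}\right) = -310 - \left(9 - \frac{1}{-3 - \left(\left(-5\right)^{2} + 5\right)}\right) = -310 - \left(9 - \frac{1}{-3 - \left(25 + 5\right)}\right) = -310 - \left(9 - \frac{1}{-3 - 30}\right) = -310 - \left(9 - \frac{1}{-33}\right) = -310 - \frac{298}{33} = - \frac{10528}{33}$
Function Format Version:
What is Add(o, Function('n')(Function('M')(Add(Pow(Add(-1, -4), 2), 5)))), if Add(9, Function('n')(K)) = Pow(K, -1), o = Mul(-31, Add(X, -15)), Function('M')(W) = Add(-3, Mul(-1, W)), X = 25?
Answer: Rational(-10528, 33) ≈ -319.03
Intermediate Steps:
o = -310 (o = Mul(-31, Add(25, -15)) = Mul(-31, 10) = -310)
Function('n')(K) = Add(-9, Pow(K, -1))
Add(o, Function('n')(Function('M')(Add(Pow(Add(-1, -4), 2), 5)))) = Add(-310, Add(-9, Pow(Add(-3, Mul(-1, Add(Pow(Add(-1, -4), 2), 5))), -1))) = Add(-310, Add(-9, Pow(Add(-3, Mul(-1, Add(Pow(-5, 2), 5))), -1))) = Add(-310, Add(-9, Pow(Add(-3, Mul(-1, Add(25, 5))), -1))) = Add(-310, Add(-9, Pow(Add(-3, Mul(-1, 30)), -1))) = Add(-310, Add(-9, Pow(Add(-3, -30), -1))) = Add(-310, Add(-9, Pow(-33, -1))) = Add(-310, Add(-9, Rational(-1, 33))) = Add(-310, Rational(-298, 33)) = Rational(-10528, 33)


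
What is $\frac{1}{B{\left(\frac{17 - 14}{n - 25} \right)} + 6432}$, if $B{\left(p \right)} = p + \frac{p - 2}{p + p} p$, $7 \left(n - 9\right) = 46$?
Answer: $\frac{44}{282943} \approx 0.00015551$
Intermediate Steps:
$n = \frac{109}{7}$ ($n = 9 + \frac{1}{7} \cdot 46 = 9 + \frac{46}{7} = \frac{109}{7} \approx 15.571$)
$B{\left(p \right)} = -1 + \frac{3 p}{2}$ ($B{\left(p \right)} = p + \frac{-2 + p}{2 p} p = p + \left(-1 + \frac{p}{2}\right) = -1 + \frac{3 p}{2}$)
$\frac{1}{B{\left(\frac{17 - 14}{n - 25} \right)} + 6432} = \frac{1}{\left(-1 + \frac{3 \frac{17 - 14}{\frac{109}{7} - 25}}{2}\right) + 6432} = \frac{1}{\left(-1 + \frac{3 \frac{3}{- \frac{66}{7}}}{2}\right) + 6432} = \frac{1}{\left(-1 + \frac{3 \cdot 3 \left(- \frac{7}{66}\right)}{2}\right) + 6432} = \frac{1}{\left(-1 + \frac{3}{2} \left(- \frac{7}{22}\right)\right) + 6432} = \frac{1}{\left(-1 - \frac{21}{44}\right) + 6432} = \frac{1}{- \frac{65}{44} + 6432} = \frac{1}{\frac{282943}{44}} = \frac{44}{282943}$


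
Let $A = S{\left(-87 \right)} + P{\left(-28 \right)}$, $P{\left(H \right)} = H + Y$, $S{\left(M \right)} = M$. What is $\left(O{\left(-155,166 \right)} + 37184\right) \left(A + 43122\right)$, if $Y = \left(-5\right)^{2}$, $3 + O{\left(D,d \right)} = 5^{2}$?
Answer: $1601048592$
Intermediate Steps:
$O{\left(D,d \right)} = 22$ ($O{\left(D,d \right)} = -3 + 5^{2} = -3 + 25 = 22$)
$Y = 25$
$P{\left(H \right)} = 25 + H$ ($P{\left(H \right)} = H + 25 = 25 + H$)
$A = -90$ ($A = -87 + \left(25 - 28\right) = -87 - 3 = -90$)
$\left(O{\left(-155,166 \right)} + 37184\right) \left(A + 43122\right) = \left(22 + 37184\right) \left(-90 + 43122\right) = 37206 \cdot 43032 = 1601048592$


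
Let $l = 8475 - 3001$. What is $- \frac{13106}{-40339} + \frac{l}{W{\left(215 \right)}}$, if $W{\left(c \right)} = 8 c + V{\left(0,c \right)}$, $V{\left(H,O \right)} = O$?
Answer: $\frac{246175796}{78055965} \approx 3.1538$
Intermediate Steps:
$l = 5474$ ($l = 8475 - 3001 = 5474$)
$W{\left(c \right)} = 9 c$ ($W{\left(c \right)} = 8 c + c = 9 c$)
$- \frac{13106}{-40339} + \frac{l}{W{\left(215 \right)}} = - \frac{13106}{-40339} + \frac{5474}{9 \cdot 215} = \left(-13106\right) \left(- \frac{1}{40339}\right) + \frac{5474}{1935} = \frac{13106}{40339} + 5474 \cdot \frac{1}{1935} = \frac{13106}{40339} + \frac{5474}{1935} = \frac{246175796}{78055965}$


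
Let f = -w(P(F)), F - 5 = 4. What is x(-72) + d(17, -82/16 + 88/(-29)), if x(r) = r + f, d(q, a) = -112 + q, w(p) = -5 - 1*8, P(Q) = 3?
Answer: -154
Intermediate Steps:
F = 9 (F = 5 + 4 = 9)
w(p) = -13 (w(p) = -5 - 8 = -13)
f = 13 (f = -1*(-13) = 13)
x(r) = 13 + r (x(r) = r + 13 = 13 + r)
x(-72) + d(17, -82/16 + 88/(-29)) = (13 - 72) + (-112 + 17) = -59 - 95 = -154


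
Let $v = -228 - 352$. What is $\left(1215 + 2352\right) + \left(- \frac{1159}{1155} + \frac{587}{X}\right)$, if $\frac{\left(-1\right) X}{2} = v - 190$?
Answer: $\frac{3295333}{924} \approx 3566.4$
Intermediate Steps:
$v = -580$ ($v = -228 - 352 = -580$)
$X = 1540$ ($X = - 2 \left(-580 - 190\right) = \left(-2\right) \left(-770\right) = 1540$)
$\left(1215 + 2352\right) + \left(- \frac{1159}{1155} + \frac{587}{X}\right) = \left(1215 + 2352\right) + \left(- \frac{1159}{1155} + \frac{587}{1540}\right) = 3567 + \left(\left(-1159\right) \frac{1}{1155} + 587 \cdot \frac{1}{1540}\right) = 3567 + \left(- \frac{1159}{1155} + \frac{587}{1540}\right) = 3567 - \frac{575}{924} = \frac{3295333}{924}$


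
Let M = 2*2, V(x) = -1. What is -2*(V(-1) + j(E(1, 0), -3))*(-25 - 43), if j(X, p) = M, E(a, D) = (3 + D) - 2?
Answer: 408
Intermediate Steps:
E(a, D) = 1 + D
M = 4
j(X, p) = 4
-2*(V(-1) + j(E(1, 0), -3))*(-25 - 43) = -2*(-1 + 4)*(-25 - 43) = -6*(-68) = -2*(-204) = 408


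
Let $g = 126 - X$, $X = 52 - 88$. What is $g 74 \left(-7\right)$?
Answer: $-83916$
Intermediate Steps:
$X = -36$ ($X = 52 - 88 = -36$)
$g = 162$ ($g = 126 - -36 = 126 + 36 = 162$)
$g 74 \left(-7\right) = 162 \cdot 74 \left(-7\right) = 162 \left(-518\right) = -83916$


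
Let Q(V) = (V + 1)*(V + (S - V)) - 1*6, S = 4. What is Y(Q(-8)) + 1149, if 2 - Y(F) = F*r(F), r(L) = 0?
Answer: 1151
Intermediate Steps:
Q(V) = -2 + 4*V (Q(V) = (V + 1)*(V + (4 - V)) - 1*6 = (1 + V)*4 - 6 = (4 + 4*V) - 6 = -2 + 4*V)
Y(F) = 2 (Y(F) = 2 - F*0 = 2 - 1*0 = 2 + 0 = 2)
Y(Q(-8)) + 1149 = 2 + 1149 = 1151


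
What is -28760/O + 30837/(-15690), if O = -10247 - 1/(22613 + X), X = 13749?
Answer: 327882602563/389741080090 ≈ 0.84128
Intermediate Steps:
O = -372601415/36362 (O = -10247 - 1/(22613 + 13749) = -10247 - 1/36362 = -372601415/36362 ≈ -10247.)
-28760/O + 30837/(-15690) = -28760/(-372601415/36362) + 30837/(-15690) = -28760*(-36362/372601415) + 30837*(-1/15690) = 209154224/74520283 - 10279/5230 = 327882602563/389741080090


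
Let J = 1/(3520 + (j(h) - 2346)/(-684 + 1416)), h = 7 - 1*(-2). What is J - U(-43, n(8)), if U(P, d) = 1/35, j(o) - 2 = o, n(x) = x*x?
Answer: -509737/18020135 ≈ -0.028287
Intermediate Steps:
n(x) = x²
h = 9 (h = 7 + 2 = 9)
j(o) = 2 + o
U(P, d) = 1/35
J = 732/2574305 (J = 1/(3520 + ((2 + 9) - 2346)/(-684 + 1416)) = 1/(3520 + (11 - 2346)/732) = 1/(3520 - 2335*1/732) = 1/(3520 - 2335/732) = 1/(2574305/732) = 732/2574305 ≈ 0.00028435)
J - U(-43, n(8)) = 732/2574305 - 1*1/35 = 732/2574305 - 1/35 = -509737/18020135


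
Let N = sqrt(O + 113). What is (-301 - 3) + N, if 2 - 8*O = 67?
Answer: -304 + sqrt(1678)/4 ≈ -293.76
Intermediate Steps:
O = -65/8 (O = 1/4 - 1/8*67 = 1/4 - 67/8 = -65/8 ≈ -8.1250)
N = sqrt(1678)/4 (N = sqrt(-65/8 + 113) = sqrt(839/8) = sqrt(1678)/4 ≈ 10.241)
(-301 - 3) + N = (-301 - 3) + sqrt(1678)/4 = -304 + sqrt(1678)/4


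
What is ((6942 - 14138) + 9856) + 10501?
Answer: 13161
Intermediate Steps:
((6942 - 14138) + 9856) + 10501 = (-7196 + 9856) + 10501 = 2660 + 10501 = 13161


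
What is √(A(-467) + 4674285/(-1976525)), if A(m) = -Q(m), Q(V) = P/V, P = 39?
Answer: 2*I*√19437377936210985/184607435 ≈ 1.5104*I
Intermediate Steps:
Q(V) = 39/V
A(m) = -39/m
√(A(-467) + 4674285/(-1976525)) = √(-39/(-467) + 4674285/(-1976525)) = √(-39*(-1/467) + 4674285*(-1/1976525)) = √(39/467 - 934857/395305) = √(-421161324/184607435) = 2*I*√19437377936210985/184607435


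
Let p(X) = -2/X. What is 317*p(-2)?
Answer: 317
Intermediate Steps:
317*p(-2) = 317*(-2/(-2)) = 317*(-2*(-1/2)) = 317*1 = 317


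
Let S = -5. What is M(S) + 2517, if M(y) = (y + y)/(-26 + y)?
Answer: 78037/31 ≈ 2517.3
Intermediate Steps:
M(y) = 2*y/(-26 + y) (M(y) = (2*y)/(-26 + y) = 2*y/(-26 + y))
M(S) + 2517 = 2*(-5)/(-26 - 5) + 2517 = 2*(-5)/(-31) + 2517 = 2*(-5)*(-1/31) + 2517 = 10/31 + 2517 = 78037/31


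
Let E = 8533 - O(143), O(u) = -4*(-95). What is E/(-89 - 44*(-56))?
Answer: 8153/2375 ≈ 3.4328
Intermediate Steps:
O(u) = 380
E = 8153 (E = 8533 - 1*380 = 8533 - 380 = 8153)
E/(-89 - 44*(-56)) = 8153/(-89 - 44*(-56)) = 8153/(-89 + 2464) = 8153/2375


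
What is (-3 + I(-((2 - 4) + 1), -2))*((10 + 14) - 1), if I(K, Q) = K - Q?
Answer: 0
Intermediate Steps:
(-3 + I(-((2 - 4) + 1), -2))*((10 + 14) - 1) = (-3 + (-((2 - 4) + 1) - 1*(-2)))*((10 + 14) - 1) = (-3 + (-(-2 + 1) + 2))*(24 - 1) = (-3 + (-1*(-1) + 2))*23 = (-3 + (1 + 2))*23 = (-3 + 3)*23 = 0*23 = 0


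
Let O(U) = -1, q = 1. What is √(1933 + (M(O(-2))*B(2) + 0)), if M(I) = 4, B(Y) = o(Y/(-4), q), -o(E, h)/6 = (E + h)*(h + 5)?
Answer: √1861 ≈ 43.139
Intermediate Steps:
o(E, h) = -6*(5 + h)*(E + h) (o(E, h) = -6*(E + h)*(h + 5) = -6*(E + h)*(5 + h) = -6*(5 + h)*(E + h))
B(Y) = -36 + 9*Y (B(Y) = -30*Y/(-4) - 30*1 - 6*1² - 6*Y/(-4)*1 = -30*Y*(-1)/4 - 30 - 6*1 - 6*Y*(-¼)*1 = -(-15)*Y/2 - 30 - 6 - 6*(-Y/4)*1 = 15*Y/2 - 30 - 6 + 3*Y/2 = -36 + 9*Y)
√(1933 + (M(O(-2))*B(2) + 0)) = √(1933 + (4*(-36 + 9*2) + 0)) = √(1933 + (4*(-36 + 18) + 0)) = √(1933 + (4*(-18) + 0)) = √(1933 + (-72 + 0)) = √(1933 - 72) = √1861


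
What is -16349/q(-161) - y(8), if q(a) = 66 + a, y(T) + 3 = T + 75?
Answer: 8749/95 ≈ 92.095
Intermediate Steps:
y(T) = 72 + T (y(T) = -3 + (T + 75) = -3 + (75 + T) = 72 + T)
-16349/q(-161) - y(8) = -16349/(66 - 161) - (72 + 8) = -16349/(-95) - 1*80 = -16349*(-1/95) - 80 = 16349/95 - 80 = 8749/95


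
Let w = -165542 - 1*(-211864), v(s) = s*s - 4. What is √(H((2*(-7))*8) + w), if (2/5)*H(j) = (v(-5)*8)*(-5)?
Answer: √44222 ≈ 210.29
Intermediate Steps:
v(s) = -4 + s² (v(s) = s² - 4 = -4 + s²)
H(j) = -2100 (H(j) = 5*(((-4 + (-5)²)*8)*(-5))/2 = 5*(((-4 + 25)*8)*(-5))/2 = 5*((21*8)*(-5))/2 = 5*(168*(-5))/2 = (5/2)*(-840) = -2100)
w = 46322 (w = -165542 + 211864 = 46322)
√(H((2*(-7))*8) + w) = √(-2100 + 46322) = √44222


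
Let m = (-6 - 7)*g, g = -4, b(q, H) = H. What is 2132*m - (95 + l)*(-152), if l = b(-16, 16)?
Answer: 127736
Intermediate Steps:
l = 16
m = 52 (m = (-6 - 7)*(-4) = -13*(-4) = 52)
2132*m - (95 + l)*(-152) = 2132*52 - (95 + 16)*(-152) = 110864 - 111*(-152) = 110864 - 1*(-16872) = 110864 + 16872 = 127736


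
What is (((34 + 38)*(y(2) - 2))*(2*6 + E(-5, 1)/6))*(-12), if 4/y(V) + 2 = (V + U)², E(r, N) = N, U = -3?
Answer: 63072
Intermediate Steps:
y(V) = 4/(-2 + (-3 + V)²) (y(V) = 4/(-2 + (V - 3)²) = 4/(-2 + (-3 + V)²))
(((34 + 38)*(y(2) - 2))*(2*6 + E(-5, 1)/6))*(-12) = (((34 + 38)*(4/(-2 + (-3 + 2)²) - 2))*(2*6 + 1/6))*(-12) = ((72*(4/(-2 + (-1)²) - 2))*(12 + 1*(⅙)))*(-12) = ((72*(4/(-2 + 1) - 2))*(12 + ⅙))*(-12) = ((72*(4/(-1) - 2))*(73/6))*(-12) = ((72*(4*(-1) - 2))*(73/6))*(-12) = ((72*(-4 - 2))*(73/6))*(-12) = ((72*(-6))*(73/6))*(-12) = -432*73/6*(-12) = -5256*(-12) = 63072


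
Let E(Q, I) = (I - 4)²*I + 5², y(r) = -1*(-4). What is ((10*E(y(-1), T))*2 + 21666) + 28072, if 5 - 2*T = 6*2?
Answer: 92601/2 ≈ 46301.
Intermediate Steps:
T = -7/2 (T = 5/2 - 3*2 = 5/2 - ½*12 = 5/2 - 6 = -7/2 ≈ -3.5000)
y(r) = 4
E(Q, I) = 25 + I*(-4 + I)² (E(Q, I) = (-4 + I)²*I + 25 = I*(-4 + I)² + 25 = 25 + I*(-4 + I)²)
((10*E(y(-1), T))*2 + 21666) + 28072 = ((10*(25 - 7*(-4 - 7/2)²/2))*2 + 21666) + 28072 = ((10*(25 - 7*(-15/2)²/2))*2 + 21666) + 28072 = ((10*(25 - 7/2*225/4))*2 + 21666) + 28072 = ((10*(25 - 1575/8))*2 + 21666) + 28072 = ((10*(-1375/8))*2 + 21666) + 28072 = (-6875/4*2 + 21666) + 28072 = (-6875/2 + 21666) + 28072 = 36457/2 + 28072 = 92601/2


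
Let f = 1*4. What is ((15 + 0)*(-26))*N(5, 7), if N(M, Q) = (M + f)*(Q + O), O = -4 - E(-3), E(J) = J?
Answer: -21060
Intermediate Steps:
f = 4
O = -1 (O = -4 - 1*(-3) = -4 + 3 = -1)
N(M, Q) = (-1 + Q)*(4 + M) (N(M, Q) = (M + 4)*(Q - 1) = (4 + M)*(-1 + Q) = (-1 + Q)*(4 + M))
((15 + 0)*(-26))*N(5, 7) = ((15 + 0)*(-26))*(-4 - 1*5 + 4*7 + 5*7) = (15*(-26))*(-4 - 5 + 28 + 35) = -390*54 = -21060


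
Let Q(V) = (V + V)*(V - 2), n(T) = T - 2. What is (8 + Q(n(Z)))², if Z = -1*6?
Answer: 28224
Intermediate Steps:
Z = -6
n(T) = -2 + T
Q(V) = 2*V*(-2 + V) (Q(V) = (2*V)*(-2 + V) = 2*V*(-2 + V))
(8 + Q(n(Z)))² = (8 + 2*(-2 - 6)*(-2 + (-2 - 6)))² = (8 + 2*(-8)*(-2 - 8))² = (8 + 2*(-8)*(-10))² = (8 + 160)² = 168² = 28224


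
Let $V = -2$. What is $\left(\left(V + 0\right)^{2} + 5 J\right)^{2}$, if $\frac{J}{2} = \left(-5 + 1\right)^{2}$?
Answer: $26896$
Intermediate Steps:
$J = 32$ ($J = 2 \left(-5 + 1\right)^{2} = 2 \left(-4\right)^{2} = 2 \cdot 16 = 32$)
$\left(\left(V + 0\right)^{2} + 5 J\right)^{2} = \left(\left(-2 + 0\right)^{2} + 5 \cdot 32\right)^{2} = \left(\left(-2\right)^{2} + 160\right)^{2} = \left(4 + 160\right)^{2} = 164^{2} = 26896$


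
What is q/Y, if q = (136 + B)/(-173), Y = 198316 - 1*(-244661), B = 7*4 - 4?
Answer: -160/76635021 ≈ -2.0878e-6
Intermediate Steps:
B = 24 (B = 28 - 4 = 24)
Y = 442977 (Y = 198316 + 244661 = 442977)
q = -160/173 (q = (136 + 24)/(-173) = 160*(-1/173) = -160/173 ≈ -0.92486)
q/Y = -160/173/442977 = -160/173*1/442977 = -160/76635021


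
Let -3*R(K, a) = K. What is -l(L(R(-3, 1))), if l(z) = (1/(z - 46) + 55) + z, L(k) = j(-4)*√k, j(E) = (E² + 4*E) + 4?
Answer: -2477/42 ≈ -58.976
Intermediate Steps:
j(E) = 4 + E² + 4*E
R(K, a) = -K/3
L(k) = 4*√k (L(k) = (4 + (-4)² + 4*(-4))*√k = (4 + 16 - 16)*√k = 4*√k)
l(z) = 55 + z + 1/(-46 + z) (l(z) = (1/(-46 + z) + 55) + z = (55 + 1/(-46 + z)) + z = 55 + z + 1/(-46 + z))
-l(L(R(-3, 1))) = -(-2529 + (4*√(-⅓*(-3)))² + 9*(4*√(-⅓*(-3))))/(-46 + 4*√(-⅓*(-3))) = -(-2529 + (4*√1)² + 9*(4*√1))/(-46 + 4*√1) = -(-2529 + (4*1)² + 9*(4*1))/(-46 + 4*1) = -(-2529 + 4² + 9*4)/(-46 + 4) = -(-2529 + 16 + 36)/(-42) = -(-1)*(-2477)/42 = -1*2477/42 = -2477/42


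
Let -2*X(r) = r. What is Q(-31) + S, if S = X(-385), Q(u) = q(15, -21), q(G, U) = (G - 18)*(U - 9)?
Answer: 565/2 ≈ 282.50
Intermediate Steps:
q(G, U) = (-18 + G)*(-9 + U)
Q(u) = 90 (Q(u) = 162 - 18*(-21) - 9*15 + 15*(-21) = 162 + 378 - 135 - 315 = 90)
X(r) = -r/2
S = 385/2 (S = -1/2*(-385) = 385/2 ≈ 192.50)
Q(-31) + S = 90 + 385/2 = 565/2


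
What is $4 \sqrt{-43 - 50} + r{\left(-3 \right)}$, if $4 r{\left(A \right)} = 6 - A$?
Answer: $\frac{9}{4} + 4 i \sqrt{93} \approx 2.25 + 38.575 i$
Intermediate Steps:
$r{\left(A \right)} = \frac{3}{2} - \frac{A}{4}$ ($r{\left(A \right)} = \frac{6 - A}{4} = \frac{3}{2} - \frac{A}{4}$)
$4 \sqrt{-43 - 50} + r{\left(-3 \right)} = 4 \sqrt{-43 - 50} + \left(\frac{3}{2} - - \frac{3}{4}\right) = 4 \sqrt{-93} + \left(\frac{3}{2} + \frac{3}{4}\right) = 4 i \sqrt{93} + \frac{9}{4} = \frac{9}{4} + 4 i \sqrt{93}$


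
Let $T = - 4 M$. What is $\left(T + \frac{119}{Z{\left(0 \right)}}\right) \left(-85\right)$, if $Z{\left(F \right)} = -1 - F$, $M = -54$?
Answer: $-8245$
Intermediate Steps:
$T = 216$ ($T = \left(-4\right) \left(-54\right) = 216$)
$\left(T + \frac{119}{Z{\left(0 \right)}}\right) \left(-85\right) = \left(216 + \frac{119}{-1 - 0}\right) \left(-85\right) = \left(216 + \frac{119}{-1 + 0}\right) \left(-85\right) = \left(216 + \frac{119}{-1}\right) \left(-85\right) = \left(216 + 119 \left(-1\right)\right) \left(-85\right) = \left(216 - 119\right) \left(-85\right) = 97 \left(-85\right) = -8245$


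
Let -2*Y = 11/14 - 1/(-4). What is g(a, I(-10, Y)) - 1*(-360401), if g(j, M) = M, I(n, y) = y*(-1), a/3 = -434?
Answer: 20182485/56 ≈ 3.6040e+5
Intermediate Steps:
Y = -29/56 (Y = -(11/14 - 1/(-4))/2 = -(11*(1/14) - 1*(-¼))/2 = -(11/14 + ¼)/2 = -½*29/28 = -29/56 ≈ -0.51786)
a = -1302 (a = 3*(-434) = -1302)
I(n, y) = -y
g(a, I(-10, Y)) - 1*(-360401) = -1*(-29/56) - 1*(-360401) = 29/56 + 360401 = 20182485/56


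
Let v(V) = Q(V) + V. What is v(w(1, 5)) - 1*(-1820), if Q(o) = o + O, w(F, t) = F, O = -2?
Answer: 1820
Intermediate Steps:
Q(o) = -2 + o (Q(o) = o - 2 = -2 + o)
v(V) = -2 + 2*V (v(V) = (-2 + V) + V = -2 + 2*V)
v(w(1, 5)) - 1*(-1820) = (-2 + 2*1) - 1*(-1820) = (-2 + 2) + 1820 = 0 + 1820 = 1820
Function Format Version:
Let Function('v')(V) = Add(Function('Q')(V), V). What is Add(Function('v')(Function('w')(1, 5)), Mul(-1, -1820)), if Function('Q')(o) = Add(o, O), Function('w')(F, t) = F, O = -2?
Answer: 1820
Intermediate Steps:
Function('Q')(o) = Add(-2, o) (Function('Q')(o) = Add(o, -2) = Add(-2, o))
Function('v')(V) = Add(-2, Mul(2, V)) (Function('v')(V) = Add(Add(-2, V), V) = Add(-2, Mul(2, V)))
Add(Function('v')(Function('w')(1, 5)), Mul(-1, -1820)) = Add(Add(-2, Mul(2, 1)), Mul(-1, -1820)) = Add(Add(-2, 2), 1820) = Add(0, 1820) = 1820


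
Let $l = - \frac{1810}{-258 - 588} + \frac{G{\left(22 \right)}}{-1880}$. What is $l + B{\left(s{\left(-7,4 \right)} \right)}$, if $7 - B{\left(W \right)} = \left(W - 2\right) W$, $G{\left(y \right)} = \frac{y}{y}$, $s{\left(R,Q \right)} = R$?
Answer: $- \frac{911329}{16920} \approx -53.861$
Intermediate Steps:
$G{\left(y \right)} = 1$
$B{\left(W \right)} = 7 - W \left(-2 + W\right)$ ($B{\left(W \right)} = 7 - \left(W - 2\right) W = 7 - \left(-2 + W\right) W = 7 - W \left(-2 + W\right)$)
$l = \frac{36191}{16920}$ ($l = - \frac{1810}{-258 - 588} + 1 \frac{1}{-1880} = - \frac{1810}{-258 - 588} + 1 \left(- \frac{1}{1880}\right) = - \frac{1810}{-846} - \frac{1}{1880} = \left(-1810\right) \left(- \frac{1}{846}\right) - \frac{1}{1880} = \frac{905}{423} - \frac{1}{1880} = \frac{36191}{16920} \approx 2.1389$)
$l + B{\left(s{\left(-7,4 \right)} \right)} = \frac{36191}{16920} + \left(7 - \left(-7\right)^{2} + 2 \left(-7\right)\right) = \frac{36191}{16920} - 56 = - \frac{911329}{16920}$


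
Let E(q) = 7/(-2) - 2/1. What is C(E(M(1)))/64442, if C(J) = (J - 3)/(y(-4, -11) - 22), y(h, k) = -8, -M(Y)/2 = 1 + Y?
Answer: 17/3866520 ≈ 4.3967e-6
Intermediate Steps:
M(Y) = -2 - 2*Y (M(Y) = -2*(1 + Y) = -2 - 2*Y)
E(q) = -11/2 (E(q) = 7*(-½) - 2*1 = -7/2 - 2 = -11/2)
C(J) = ⅒ - J/30 (C(J) = (J - 3)/(-8 - 22) = (-3 + J)/(-30) = (-3 + J)*(-1/30) = ⅒ - J/30)
C(E(M(1)))/64442 = (⅒ - 1/30*(-11/2))/64442 = (⅒ + 11/60)*(1/64442) = (17/60)*(1/64442) = 17/3866520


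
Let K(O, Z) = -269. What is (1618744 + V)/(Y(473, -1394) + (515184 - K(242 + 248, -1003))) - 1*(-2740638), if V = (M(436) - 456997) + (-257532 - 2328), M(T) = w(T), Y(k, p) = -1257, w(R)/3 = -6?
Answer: 1409225998917/514196 ≈ 2.7406e+6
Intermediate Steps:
w(R) = -18 (w(R) = 3*(-6) = -18)
M(T) = -18
V = -716875 (V = (-18 - 456997) + (-257532 - 2328) = -457015 - 259860 = -716875)
(1618744 + V)/(Y(473, -1394) + (515184 - K(242 + 248, -1003))) - 1*(-2740638) = (1618744 - 716875)/(-1257 + (515184 - 1*(-269))) - 1*(-2740638) = 901869/(-1257 + (515184 + 269)) + 2740638 = 901869/(-1257 + 515453) + 2740638 = 901869/514196 + 2740638 = 1409225998917/514196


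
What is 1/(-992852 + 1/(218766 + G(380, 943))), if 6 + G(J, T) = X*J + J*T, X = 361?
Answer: -714280/709174326559 ≈ -1.0072e-6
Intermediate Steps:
G(J, T) = -6 + 361*J + J*T (G(J, T) = -6 + (361*J + J*T) = -6 + 361*J + J*T)
1/(-992852 + 1/(218766 + G(380, 943))) = 1/(-992852 + 1/(218766 + (-6 + 361*380 + 380*943))) = 1/(-992852 + 1/(218766 + (-6 + 137180 + 358340))) = 1/(-992852 + 1/(218766 + 495514)) = 1/(-992852 + 1/714280) = 1/(-709174326559/714280) = -714280/709174326559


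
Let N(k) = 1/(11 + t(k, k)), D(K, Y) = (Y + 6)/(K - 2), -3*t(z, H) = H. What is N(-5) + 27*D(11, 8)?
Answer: 1599/38 ≈ 42.079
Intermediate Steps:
t(z, H) = -H/3
D(K, Y) = (6 + Y)/(-2 + K)
N(k) = 1/(11 - k/3)
N(-5) + 27*D(11, 8) = -3/(-33 - 5) + 27*((6 + 8)/(-2 + 11)) = -3/(-38) + 27*(14/9) = -3*(-1/38) + 27*((⅑)*14) = 3/38 + 27*(14/9) = 3/38 + 42 = 1599/38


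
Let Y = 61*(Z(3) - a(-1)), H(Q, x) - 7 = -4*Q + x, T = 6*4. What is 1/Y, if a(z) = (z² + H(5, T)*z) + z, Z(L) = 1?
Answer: 1/732 ≈ 0.0013661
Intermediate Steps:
T = 24
H(Q, x) = 7 + x - 4*Q (H(Q, x) = 7 + (-4*Q + x) = 7 + (x - 4*Q) = 7 + x - 4*Q)
a(z) = z² + 12*z (a(z) = (z² + (7 + 24 - 4*5)*z) + z = (z² + (7 + 24 - 20)*z) + z = (z² + 11*z) + z = z² + 12*z)
Y = 732 (Y = 61*(1 - (-1)*(12 - 1)) = 61*(1 - (-1)*11) = 61*(1 - 1*(-11)) = 61*(1 + 11) = 61*12 = 732)
1/Y = 1/732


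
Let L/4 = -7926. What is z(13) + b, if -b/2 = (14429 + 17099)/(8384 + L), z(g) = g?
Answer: 45777/2915 ≈ 15.704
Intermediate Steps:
L = -31704 (L = 4*(-7926) = -31704)
b = 7882/2915 (b = -2*(14429 + 17099)/(8384 - 31704) = -63056/(-23320) = -63056*(-1)/23320 = -2*(-3941/2915) = 7882/2915 ≈ 2.7039)
z(13) + b = 13 + 7882/2915 = 45777/2915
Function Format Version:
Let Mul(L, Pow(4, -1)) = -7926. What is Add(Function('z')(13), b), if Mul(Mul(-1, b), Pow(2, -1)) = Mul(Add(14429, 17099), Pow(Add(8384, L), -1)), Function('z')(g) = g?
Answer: Rational(45777, 2915) ≈ 15.704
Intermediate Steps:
L = -31704 (L = Mul(4, -7926) = -31704)
b = Rational(7882, 2915) (b = Mul(-2, Mul(Add(14429, 17099), Pow(Add(8384, -31704), -1))) = Mul(-2, Mul(31528, Pow(-23320, -1))) = Mul(-2, Mul(31528, Rational(-1, 23320))) = Mul(-2, Rational(-3941, 2915)) = Rational(7882, 2915) ≈ 2.7039)
Add(Function('z')(13), b) = Add(13, Rational(7882, 2915)) = Rational(45777, 2915)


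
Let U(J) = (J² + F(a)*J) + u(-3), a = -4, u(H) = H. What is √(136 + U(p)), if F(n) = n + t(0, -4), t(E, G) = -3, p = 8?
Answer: √141 ≈ 11.874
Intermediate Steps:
F(n) = -3 + n (F(n) = n - 3 = -3 + n)
U(J) = -3 + J² - 7*J (U(J) = (J² + (-3 - 4)*J) - 3 = (J² - 7*J) - 3 = -3 + J² - 7*J)
√(136 + U(p)) = √(136 + (-3 + 8² - 7*8)) = √(136 + (-3 + 64 - 56)) = √(136 + 5) = √141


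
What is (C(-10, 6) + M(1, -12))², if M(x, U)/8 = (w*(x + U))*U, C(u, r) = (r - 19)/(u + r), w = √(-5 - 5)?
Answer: -178421591/16 + 6864*I*√10 ≈ -1.1151e+7 + 21706.0*I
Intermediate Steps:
w = I*√10 (w = √(-10) = I*√10 ≈ 3.1623*I)
C(u, r) = (-19 + r)/(r + u)
M(x, U) = 8*I*U*√10*(U + x) (M(x, U) = 8*(((I*√10)*(x + U))*U) = 8*(((I*√10)*(U + x))*U) = 8*((I*√10*(U + x))*U) = 8*(I*U*√10*(U + x)) = 8*I*U*√10*(U + x))
(C(-10, 6) + M(1, -12))² = ((-19 + 6)/(6 - 10) + 8*I*(-12)*√10*(-12 + 1))² = (-13/(-4) + 8*I*(-12)*√10*(-11))² = (-¼*(-13) + 1056*I*√10)² = (13/4 + 1056*I*√10)²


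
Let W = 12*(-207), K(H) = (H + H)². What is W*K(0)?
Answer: 0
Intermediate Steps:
K(H) = 4*H² (K(H) = (2*H)² = 4*H²)
W = -2484
W*K(0) = -9936*0² = -9936*0 = -2484*0 = 0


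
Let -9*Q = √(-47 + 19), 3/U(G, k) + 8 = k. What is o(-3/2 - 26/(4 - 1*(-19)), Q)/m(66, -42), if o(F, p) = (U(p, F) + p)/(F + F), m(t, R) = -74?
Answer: -529/729751 - 23*I*√7/40293 ≈ -0.00072491 - 0.0015102*I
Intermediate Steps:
U(G, k) = 3/(-8 + k)
Q = -2*I*√7/9 (Q = -√(-47 + 19)/9 = -2*I*√7/9 ≈ -0.58794*I)
o(F, p) = (p + 3/(-8 + F))/(2*F) (o(F, p) = (3/(-8 + F) + p)/(F + F) = (p + 3/(-8 + F))/((2*F)) = (p + 3/(-8 + F))*(1/(2*F)) = (p + 3/(-8 + F))/(2*F))
o(-3/2 - 26/(4 - 1*(-19)), Q)/m(66, -42) = ((3 + (-2*I*√7/9)*(-8 + (-3/2 - 26/(4 - 1*(-19)))))/(2*(-3/2 - 26/(4 - 1*(-19)))*(-8 + (-3/2 - 26/(4 - 1*(-19))))))/(-74) = ((3 + (-2*I*√7/9)*(-8 + (-3*½ - 26/(4 + 19))))/(2*(-3*½ - 26/(4 + 19))*(-8 + (-3*½ - 26/(4 + 19)))))*(-1/74) = ((3 + (-2*I*√7/9)*(-8 + (-3/2 - 26/23)))/(2*(-3/2 - 26/23)*(-8 + (-3/2 - 26/23))))*(-1/74) = ((3 + (-2*I*√7/9)*(-8 - 121/46))/(2*(-121/46)*(-8 - 121/46)))*(-1/74) = ((½)*(-46/121)*(3 - 2*I*√7/9*(-489/46))/(-489/46))*(-1/74) = ((½)*(-46/121)*(-46/489)*(3 + 163*I*√7/69))*(-1/74) = (1058/19723 + 46*I*√7/1089)*(-1/74) = -529/729751 - 23*I*√7/40293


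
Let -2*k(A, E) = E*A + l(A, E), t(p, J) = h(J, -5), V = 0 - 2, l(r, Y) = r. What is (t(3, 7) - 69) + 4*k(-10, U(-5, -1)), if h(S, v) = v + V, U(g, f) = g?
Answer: -156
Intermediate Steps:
V = -2
h(S, v) = -2 + v (h(S, v) = v - 2 = -2 + v)
t(p, J) = -7 (t(p, J) = -2 - 5 = -7)
k(A, E) = -A/2 - A*E/2 (k(A, E) = -(E*A + A)/2 = -(A*E + A)/2 = -(A + A*E)/2 = -A/2 - A*E/2)
(t(3, 7) - 69) + 4*k(-10, U(-5, -1)) = (-7 - 69) + 4*((½)*(-10)*(-1 - 1*(-5))) = -76 + 4*((½)*(-10)*(-1 + 5)) = -76 + 4*((½)*(-10)*4) = -76 + 4*(-20) = -76 - 80 = -156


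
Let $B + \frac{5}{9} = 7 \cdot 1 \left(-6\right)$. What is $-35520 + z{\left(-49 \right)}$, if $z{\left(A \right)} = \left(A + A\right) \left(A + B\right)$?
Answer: $- \frac{238928}{9} \approx -26548.0$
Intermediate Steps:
$B = - \frac{383}{9}$ ($B = - \frac{5}{9} + 7 \cdot 1 \left(-6\right) = - \frac{5}{9} + 7 \left(-6\right) = - \frac{5}{9} - 42 = - \frac{383}{9} \approx -42.556$)
$z{\left(A \right)} = 2 A \left(- \frac{383}{9} + A\right)$ ($z{\left(A \right)} = \left(A + A\right) \left(A - \frac{383}{9}\right) = 2 A \left(- \frac{383}{9} + A\right)$)
$-35520 + z{\left(-49 \right)} = -35520 + \frac{2}{9} \left(-49\right) \left(-383 + 9 \left(-49\right)\right) = -35520 + \frac{2}{9} \left(-49\right) \left(-383 - 441\right) = -35520 + \frac{2}{9} \left(-49\right) \left(-824\right) = -35520 + \frac{80752}{9} = - \frac{238928}{9}$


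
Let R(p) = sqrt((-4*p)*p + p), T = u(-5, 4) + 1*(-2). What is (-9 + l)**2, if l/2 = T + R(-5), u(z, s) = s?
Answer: (-5 + 2*I*sqrt(105))**2 ≈ -395.0 - 204.94*I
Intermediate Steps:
T = 2 (T = 4 + 1*(-2) = 4 - 2 = 2)
R(p) = sqrt(p - 4*p**2) (R(p) = sqrt(-4*p**2 + p) = sqrt(p - 4*p**2))
l = 4 + 2*I*sqrt(105) (l = 2*(2 + sqrt(-5*(1 - 4*(-5)))) = 2*(2 + sqrt(-5*(1 + 20))) = 2*(2 + sqrt(-5*21)) = 2*(2 + sqrt(-105)) = 2*(2 + I*sqrt(105)) = 4 + 2*I*sqrt(105) ≈ 4.0 + 20.494*I)
(-9 + l)**2 = (-9 + (4 + 2*I*sqrt(105)))**2 = (-5 + 2*I*sqrt(105))**2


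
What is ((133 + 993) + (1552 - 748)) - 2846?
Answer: -916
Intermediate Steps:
((133 + 993) + (1552 - 748)) - 2846 = (1126 + 804) - 2846 = 1930 - 2846 = -916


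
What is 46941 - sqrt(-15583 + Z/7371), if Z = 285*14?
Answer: 46941 - I*sqrt(213308277)/117 ≈ 46941.0 - 124.83*I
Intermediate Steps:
Z = 3990
46941 - sqrt(-15583 + Z/7371) = 46941 - sqrt(-15583 + 3990/7371) = 46941 - sqrt(-15583 + 3990*(1/7371)) = 46941 - sqrt(-15583 + 190/351) = 46941 - sqrt(-5469443/351) = 46941 - I*sqrt(213308277)/117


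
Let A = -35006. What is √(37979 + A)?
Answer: √2973 ≈ 54.525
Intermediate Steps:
√(37979 + A) = √(37979 - 35006) = √2973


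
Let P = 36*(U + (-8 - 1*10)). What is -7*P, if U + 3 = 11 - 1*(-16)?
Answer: -1512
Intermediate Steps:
U = 24 (U = -3 + (11 - 1*(-16)) = -3 + (11 + 16) = -3 + 27 = 24)
P = 216 (P = 36*(24 + (-8 - 1*10)) = 36*(24 + (-8 - 10)) = 36*(24 - 18) = 36*6 = 216)
-7*P = -7*216 = -1512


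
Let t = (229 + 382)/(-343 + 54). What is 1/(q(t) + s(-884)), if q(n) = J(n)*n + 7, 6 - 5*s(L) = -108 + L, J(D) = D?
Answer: 417605/88143798 ≈ 0.0047378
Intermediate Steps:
t = -611/289 (t = 611/(-289) = 611*(-1/289) = -611/289 ≈ -2.1142)
s(L) = 114/5 - L/5 (s(L) = 6/5 - (-108 + L)/5 = 6/5 + (108/5 - L/5) = 114/5 - L/5)
q(n) = 7 + n² (q(n) = n*n + 7 = n² + 7 = 7 + n²)
1/(q(t) + s(-884)) = 1/((7 + (-611/289)²) + (114/5 - ⅕*(-884))) = 1/((7 + 373321/83521) + (114/5 + 884/5)) = 1/(957968/83521 + 998/5) = 1/(88143798/417605) = 417605/88143798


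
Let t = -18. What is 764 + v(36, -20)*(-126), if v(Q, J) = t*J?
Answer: -44596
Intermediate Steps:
v(Q, J) = -18*J
764 + v(36, -20)*(-126) = 764 - 18*(-20)*(-126) = 764 + 360*(-126) = 764 - 45360 = -44596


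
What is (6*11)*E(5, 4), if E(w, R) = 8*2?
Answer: 1056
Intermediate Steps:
E(w, R) = 16
(6*11)*E(5, 4) = (6*11)*16 = 66*16 = 1056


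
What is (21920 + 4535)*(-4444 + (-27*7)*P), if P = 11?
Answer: -172565965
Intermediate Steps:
(21920 + 4535)*(-4444 + (-27*7)*P) = (21920 + 4535)*(-4444 - 27*7*11) = 26455*(-4444 - 189*11) = 26455*(-4444 - 2079) = 26455*(-6523) = -172565965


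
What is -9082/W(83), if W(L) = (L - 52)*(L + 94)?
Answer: -9082/5487 ≈ -1.6552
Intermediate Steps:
W(L) = (-52 + L)*(94 + L)
-9082/W(83) = -9082/(-4888 + 83² + 42*83) = -9082/(-4888 + 6889 + 3486) = -9082/5487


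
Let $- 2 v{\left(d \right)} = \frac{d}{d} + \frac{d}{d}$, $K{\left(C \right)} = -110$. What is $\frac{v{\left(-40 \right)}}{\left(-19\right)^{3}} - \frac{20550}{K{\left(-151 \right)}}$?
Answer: $\frac{14095256}{75449} \approx 186.82$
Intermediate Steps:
$v{\left(d \right)} = -1$ ($v{\left(d \right)} = - \frac{\frac{d}{d} + \frac{d}{d}}{2} = - \frac{1 + 1}{2} = \left(- \frac{1}{2}\right) 2 = -1$)
$\frac{v{\left(-40 \right)}}{\left(-19\right)^{3}} - \frac{20550}{K{\left(-151 \right)}} = - \frac{1}{\left(-19\right)^{3}} - \frac{20550}{-110} = - \frac{1}{-6859} - - \frac{2055}{11} = \left(-1\right) \left(- \frac{1}{6859}\right) + \frac{2055}{11} = \frac{1}{6859} + \frac{2055}{11} = \frac{14095256}{75449}$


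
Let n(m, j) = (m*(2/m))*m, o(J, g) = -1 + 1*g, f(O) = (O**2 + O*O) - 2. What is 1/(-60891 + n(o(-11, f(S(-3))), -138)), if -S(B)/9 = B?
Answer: -1/57981 ≈ -1.7247e-5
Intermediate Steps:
S(B) = -9*B
f(O) = -2 + 2*O**2 (f(O) = (O**2 + O**2) - 2 = 2*O**2 - 2 = -2 + 2*O**2)
o(J, g) = -1 + g
n(m, j) = 2*m
1/(-60891 + n(o(-11, f(S(-3))), -138)) = 1/(-60891 + 2*(-1 + (-2 + 2*(-9*(-3))**2))) = 1/(-60891 + 2*(-1 + (-2 + 2*27**2))) = 1/(-60891 + 2*(-1 + (-2 + 2*729))) = 1/(-60891 + 2*(-1 + (-2 + 1458))) = 1/(-60891 + 2*(-1 + 1456)) = 1/(-60891 + 2*1455) = 1/(-60891 + 2910) = 1/(-57981) = -1/57981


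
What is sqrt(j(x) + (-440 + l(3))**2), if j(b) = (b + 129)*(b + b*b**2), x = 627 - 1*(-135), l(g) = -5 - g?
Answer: sqrt(394224478294) ≈ 6.2787e+5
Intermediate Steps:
x = 762 (x = 627 + 135 = 762)
j(b) = (129 + b)*(b + b**3)
sqrt(j(x) + (-440 + l(3))**2) = sqrt(762*(129 + 762 + 762**3 + 129*762**2) + (-440 + (-5 - 1*3))**2) = sqrt(762*(129 + 762 + 442450728 + 129*580644) + (-440 + (-5 - 3))**2) = sqrt(762*(129 + 762 + 442450728 + 74903076) + (-440 - 8)**2) = sqrt(762*517354695 + (-448)**2) = sqrt(394224277590 + 200704) = sqrt(394224478294)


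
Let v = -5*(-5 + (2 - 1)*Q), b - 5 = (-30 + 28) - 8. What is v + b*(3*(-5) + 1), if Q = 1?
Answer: 90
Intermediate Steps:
b = -5 (b = 5 + ((-30 + 28) - 8) = 5 + (-2 - 8) = 5 - 10 = -5)
v = 20 (v = -5*(-5 + (2 - 1)*1) = -5*(-5 + 1*1) = -5*(-5 + 1) = -5*(-4) = 20)
v + b*(3*(-5) + 1) = 20 - 5*(3*(-5) + 1) = 20 - 5*(-15 + 1) = 20 - 5*(-14) = 20 + 70 = 90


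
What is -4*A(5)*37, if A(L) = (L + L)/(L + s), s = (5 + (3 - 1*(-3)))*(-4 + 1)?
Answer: 370/7 ≈ 52.857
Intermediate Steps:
s = -33 (s = (5 + (3 + 3))*(-3) = (5 + 6)*(-3) = 11*(-3) = -33)
A(L) = 2*L/(-33 + L) (A(L) = (L + L)/(L - 33) = (2*L)/(-33 + L) = 2*L/(-33 + L))
-4*A(5)*37 = -8*5/(-33 + 5)*37 = -8*5/(-28)*37 = -8*5*(-1)/28*37 = -4*(-5/14)*37 = (10/7)*37 = 370/7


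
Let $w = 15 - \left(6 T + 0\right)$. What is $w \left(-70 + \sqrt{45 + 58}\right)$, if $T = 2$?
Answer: $-210 + 3 \sqrt{103} \approx -179.55$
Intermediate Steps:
$w = 3$ ($w = 15 - \left(6 \cdot 2 + 0\right) = 15 - \left(12 + 0\right) = 15 - 12 = 3$)
$w \left(-70 + \sqrt{45 + 58}\right) = 3 \left(-70 + \sqrt{45 + 58}\right) = 3 \left(-70 + \sqrt{103}\right) = -210 + 3 \sqrt{103}$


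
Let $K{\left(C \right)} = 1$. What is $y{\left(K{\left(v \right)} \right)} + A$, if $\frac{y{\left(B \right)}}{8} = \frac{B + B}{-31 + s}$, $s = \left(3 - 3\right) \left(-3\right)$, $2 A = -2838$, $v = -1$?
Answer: $- \frac{44005}{31} \approx -1419.5$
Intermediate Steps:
$A = -1419$ ($A = \frac{1}{2} \left(-2838\right) = -1419$)
$s = 0$ ($s = 0 \left(-3\right) = 0$)
$y{\left(B \right)} = - \frac{16 B}{31}$ ($y{\left(B \right)} = 8 \frac{B + B}{-31 + 0} = 8 \frac{2 B}{-31} = 8 \cdot 2 B \left(- \frac{1}{31}\right) = 8 \left(- \frac{2 B}{31}\right) = - \frac{16 B}{31}$)
$y{\left(K{\left(v \right)} \right)} + A = \left(- \frac{16}{31}\right) 1 - 1419 = - \frac{16}{31} - 1419 = - \frac{44005}{31}$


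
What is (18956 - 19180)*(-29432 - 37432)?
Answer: 14977536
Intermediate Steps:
(18956 - 19180)*(-29432 - 37432) = -224*(-66864) = 14977536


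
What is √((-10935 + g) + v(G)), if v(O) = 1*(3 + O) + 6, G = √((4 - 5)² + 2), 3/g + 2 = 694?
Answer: √(-1308016497 + 119716*√3)/346 ≈ 104.52*I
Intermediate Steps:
g = 3/692 (g = 3/(-2 + 694) = 3/692 ≈ 0.0043353)
G = √3 (G = √((-1)² + 2) = √(1 + 2) = √3 ≈ 1.7320)
v(O) = 9 + O (v(O) = (3 + O) + 6 = 9 + O)
√((-10935 + g) + v(G)) = √((-10935 + 3/692) + (9 + √3)) = √(-7567017/692 + (9 + √3)) = √(-7560789/692 + √3)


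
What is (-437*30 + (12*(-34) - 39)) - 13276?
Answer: -26833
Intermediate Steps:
(-437*30 + (12*(-34) - 39)) - 13276 = (-13110 + (-408 - 39)) - 13276 = (-13110 - 447) - 13276 = -13557 - 13276 = -26833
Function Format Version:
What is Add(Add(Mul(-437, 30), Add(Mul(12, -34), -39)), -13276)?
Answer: -26833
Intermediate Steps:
Add(Add(Mul(-437, 30), Add(Mul(12, -34), -39)), -13276) = Add(Add(-13110, Add(-408, -39)), -13276) = Add(Add(-13110, -447), -13276) = Add(-13557, -13276) = -26833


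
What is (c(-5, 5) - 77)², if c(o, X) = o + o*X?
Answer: 11449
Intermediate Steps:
c(o, X) = o + X*o
(c(-5, 5) - 77)² = (-5*(1 + 5) - 77)² = (-5*6 - 77)² = (-30 - 77)² = (-107)² = 11449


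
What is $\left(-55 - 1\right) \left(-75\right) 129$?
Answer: $541800$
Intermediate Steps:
$\left(-55 - 1\right) \left(-75\right) 129 = \left(-56\right) \left(-75\right) 129 = 4200 \cdot 129 = 541800$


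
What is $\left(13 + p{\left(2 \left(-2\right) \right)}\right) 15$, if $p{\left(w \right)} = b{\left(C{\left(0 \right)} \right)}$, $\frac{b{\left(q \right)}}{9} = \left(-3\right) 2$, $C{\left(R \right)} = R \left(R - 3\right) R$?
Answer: $-615$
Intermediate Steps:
$C{\left(R \right)} = R^{2} \left(-3 + R\right)$ ($C{\left(R \right)} = R \left(-3 + R\right) R = R^{2} \left(-3 + R\right)$)
$b{\left(q \right)} = -54$ ($b{\left(q \right)} = 9 \left(\left(-3\right) 2\right) = 9 \left(-6\right) = -54$)
$p{\left(w \right)} = -54$
$\left(13 + p{\left(2 \left(-2\right) \right)}\right) 15 = \left(13 - 54\right) 15 = \left(-41\right) 15 = -615$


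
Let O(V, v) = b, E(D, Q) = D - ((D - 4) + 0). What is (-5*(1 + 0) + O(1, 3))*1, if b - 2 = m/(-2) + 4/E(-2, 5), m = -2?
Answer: -1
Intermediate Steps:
E(D, Q) = 4 (E(D, Q) = D - ((-4 + D) + 0) = D - (-4 + D) = D + (4 - D) = 4)
b = 4 (b = 2 + (-2/(-2) + 4/4) = 2 + (-2*(-½) + 4*(¼)) = 2 + (1 + 1) = 2 + 2 = 4)
O(V, v) = 4
(-5*(1 + 0) + O(1, 3))*1 = (-5*(1 + 0) + 4)*1 = (-5*1 + 4)*1 = (-5 + 4)*1 = -1*1 = -1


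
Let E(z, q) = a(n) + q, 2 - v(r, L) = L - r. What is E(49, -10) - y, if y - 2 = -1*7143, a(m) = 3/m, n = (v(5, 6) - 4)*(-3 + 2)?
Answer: 7132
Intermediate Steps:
v(r, L) = 2 + r - L (v(r, L) = 2 - (L - r) = 2 + (r - L) = 2 + r - L)
n = 3 (n = ((2 + 5 - 1*6) - 4)*(-3 + 2) = ((2 + 5 - 6) - 4)*(-1) = (1 - 4)*(-1) = -3*(-1) = 3)
y = -7141 (y = 2 - 1*7143 = 2 - 7143 = -7141)
E(z, q) = 1 + q (E(z, q) = 3/3 + q = 3*(1/3) + q = 1 + q)
E(49, -10) - y = (1 - 10) - 1*(-7141) = -9 + 7141 = 7132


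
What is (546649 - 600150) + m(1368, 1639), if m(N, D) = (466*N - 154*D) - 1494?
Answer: 330087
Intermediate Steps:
m(N, D) = -1494 - 154*D + 466*N (m(N, D) = (-154*D + 466*N) - 1494 = -1494 - 154*D + 466*N)
(546649 - 600150) + m(1368, 1639) = (546649 - 600150) + (-1494 - 154*1639 + 466*1368) = -53501 + (-1494 - 252406 + 637488) = -53501 + 383588 = 330087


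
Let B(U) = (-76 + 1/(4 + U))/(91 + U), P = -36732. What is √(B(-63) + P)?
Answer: 303*I*√272993/826 ≈ 191.66*I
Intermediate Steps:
B(U) = (-76 + 1/(4 + U))/(91 + U)
√(B(-63) + P) = √((-303 - 76*(-63))/(364 + (-63)² + 95*(-63)) - 36732) = √((-303 + 4788)/(364 + 3969 - 5985) - 36732) = √(4485/(-1652) - 36732) = √(-1/1652*4485 - 36732) = √(-4485/1652 - 36732) = √(-60685749/1652) = 303*I*√272993/826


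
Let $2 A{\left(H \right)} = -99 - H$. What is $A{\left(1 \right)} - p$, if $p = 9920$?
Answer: $-9970$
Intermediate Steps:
$A{\left(H \right)} = - \frac{99}{2} - \frac{H}{2}$ ($A{\left(H \right)} = \frac{-99 - H}{2} = - \frac{99}{2} - \frac{H}{2}$)
$A{\left(1 \right)} - p = \left(- \frac{99}{2} - \frac{1}{2}\right) - 9920 = -50 - 9920 = -9970$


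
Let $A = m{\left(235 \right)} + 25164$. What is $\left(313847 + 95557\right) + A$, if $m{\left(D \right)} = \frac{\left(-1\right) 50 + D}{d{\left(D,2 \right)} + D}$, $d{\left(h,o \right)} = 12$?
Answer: $\frac{107338481}{247} \approx 4.3457 \cdot 10^{5}$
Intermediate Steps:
$m{\left(D \right)} = \frac{-50 + D}{12 + D}$ ($m{\left(D \right)} = \frac{\left(-1\right) 50 + D}{12 + D} = \frac{-50 + D}{12 + D}$)
$A = \frac{6215693}{247}$ ($A = \frac{-50 + 235}{12 + 235} + 25164 = \frac{1}{247} \cdot 185 + 25164 = \frac{185}{247} + 25164 = \frac{6215693}{247} \approx 25165.0$)
$\left(313847 + 95557\right) + A = \left(313847 + 95557\right) + \frac{6215693}{247} = 409404 + \frac{6215693}{247} = \frac{107338481}{247}$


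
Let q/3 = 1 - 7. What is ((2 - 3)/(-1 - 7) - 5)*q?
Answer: 351/4 ≈ 87.750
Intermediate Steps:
q = -18 (q = 3*(1 - 7) = 3*(-6) = -18)
((2 - 3)/(-1 - 7) - 5)*q = ((2 - 3)/(-1 - 7) - 5)*(-18) = (-1/(-8) - 5)*(-18) = (-1*(-1/8) - 5)*(-18) = (1/8 - 5)*(-18) = -39/8*(-18) = 351/4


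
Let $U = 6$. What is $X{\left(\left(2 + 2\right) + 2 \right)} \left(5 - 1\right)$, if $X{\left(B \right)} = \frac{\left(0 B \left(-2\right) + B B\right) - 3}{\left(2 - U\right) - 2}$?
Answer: $-22$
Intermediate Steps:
$X{\left(B \right)} = \frac{1}{2} - \frac{B^{2}}{6}$ ($X{\left(B \right)} = \frac{\left(0 B \left(-2\right) + B B\right) - 3}{\left(2 - 6\right) - 2} = \frac{\left(0 \left(-2\right) + B^{2}\right) - 3}{\left(2 - 6\right) - 2} = \frac{\left(0 + B^{2}\right) - 3}{-4 - 2} = \frac{B^{2} - 3}{-6} = \left(-3 + B^{2}\right) \left(- \frac{1}{6}\right) = \frac{1}{2} - \frac{B^{2}}{6}$)
$X{\left(\left(2 + 2\right) + 2 \right)} \left(5 - 1\right) = \left(\frac{1}{2} - \frac{\left(\left(2 + 2\right) + 2\right)^{2}}{6}\right) \left(5 - 1\right) = \left(\frac{1}{2} - \frac{\left(4 + 2\right)^{2}}{6}\right) 4 = \left(\frac{1}{2} - \frac{6^{2}}{6}\right) 4 = \left(\frac{1}{2} - 6\right) 4 = \left(- \frac{11}{2}\right) 4 = -22$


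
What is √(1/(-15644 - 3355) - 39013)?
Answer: 2*I*√391172515667/6333 ≈ 197.52*I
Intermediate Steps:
√(1/(-15644 - 3355) - 39013) = √(1/(-18999) - 39013) = √(-1/18999 - 39013) = √(-741207988/18999) = 2*I*√391172515667/6333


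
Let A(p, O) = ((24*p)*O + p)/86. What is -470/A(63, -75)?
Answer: 40420/113337 ≈ 0.35664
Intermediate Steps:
A(p, O) = p/86 + 12*O*p/43 (A(p, O) = (24*O*p + p)*(1/86) = (p + 24*O*p)*(1/86) = p/86 + 12*O*p/43)
-470/A(63, -75) = -470*86/(63*(1 + 24*(-75))) = -470*86/(63*(1 - 1800)) = -470/((1/86)*63*(-1799)) = -470/(-113337/86) = -470*(-86/113337) = 40420/113337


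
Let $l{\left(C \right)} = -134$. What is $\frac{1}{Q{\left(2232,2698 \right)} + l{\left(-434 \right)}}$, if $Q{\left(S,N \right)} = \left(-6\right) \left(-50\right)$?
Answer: $\frac{1}{166} \approx 0.0060241$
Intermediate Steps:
$Q{\left(S,N \right)} = 300$
$\frac{1}{Q{\left(2232,2698 \right)} + l{\left(-434 \right)}} = \frac{1}{300 - 134} = \frac{1}{166}$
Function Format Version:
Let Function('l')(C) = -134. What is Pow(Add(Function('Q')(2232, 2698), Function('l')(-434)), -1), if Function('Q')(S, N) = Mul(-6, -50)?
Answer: Rational(1, 166) ≈ 0.0060241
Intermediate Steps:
Function('Q')(S, N) = 300
Pow(Add(Function('Q')(2232, 2698), Function('l')(-434)), -1) = Pow(Add(300, -134), -1) = Pow(166, -1) = Rational(1, 166)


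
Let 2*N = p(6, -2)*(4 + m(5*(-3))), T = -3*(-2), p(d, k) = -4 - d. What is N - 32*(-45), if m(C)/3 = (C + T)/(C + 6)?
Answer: 1405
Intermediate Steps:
T = 6
m(C) = 3 (m(C) = 3*((C + 6)/(C + 6)) = 3*((6 + C)/(6 + C)) = 3*1 = 3)
N = -35 (N = ((-4 - 1*6)*(4 + 3))/2 = ((-4 - 6)*7)/2 = (-10*7)/2 = (½)*(-70) = -35)
N - 32*(-45) = -35 - 32*(-45) = -35 + 1440 = 1405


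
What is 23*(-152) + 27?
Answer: -3469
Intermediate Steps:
23*(-152) + 27 = -3496 + 27 = -3469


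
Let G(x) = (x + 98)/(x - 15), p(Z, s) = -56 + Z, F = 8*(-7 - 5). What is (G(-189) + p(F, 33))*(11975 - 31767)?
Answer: 152977316/51 ≈ 2.9996e+6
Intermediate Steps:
F = -96 (F = 8*(-12) = -96)
G(x) = (98 + x)/(-15 + x)
(G(-189) + p(F, 33))*(11975 - 31767) = ((98 - 189)/(-15 - 189) + (-56 - 96))*(11975 - 31767) = (-91/(-204) - 152)*(-19792) = (-1/204*(-91) - 152)*(-19792) = (91/204 - 152)*(-19792) = -30917/204*(-19792) = 152977316/51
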